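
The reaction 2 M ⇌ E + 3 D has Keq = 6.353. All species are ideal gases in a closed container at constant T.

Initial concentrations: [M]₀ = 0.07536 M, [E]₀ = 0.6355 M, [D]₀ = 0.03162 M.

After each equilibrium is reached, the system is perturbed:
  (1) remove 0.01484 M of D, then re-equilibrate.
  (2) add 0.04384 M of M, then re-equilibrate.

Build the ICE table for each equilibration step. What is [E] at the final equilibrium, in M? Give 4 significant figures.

[E]_eq = 0.6843 M

Q₀ = 0.003538 vs Keq = 6.353 ⇒ Q<K, forward
Step 1:
                    M           E           D
  I           0.07536      0.6355     0.03162
  C           -0.0613     0.03065     0.09194
  E           0.01406      0.6661      0.1236
  solve Keq expr → x = 0.03065; check Q = 6.353
Then remove 0.01484 M of D.
Step 2:
                    M           E           D
  I           0.01406      0.6661      0.1087
  C         -0.001971  9.8528e-04    0.002956
  E           0.01209      0.6671      0.1117
  solve Keq expr → x = 9.8528e-04; check Q = 6.353
Then add 0.04384 M of M.
Step 3:
                    M           E           D
  I           0.05593      0.6671      0.1117
  C          -0.03431     0.01715     0.05146
  E           0.02163      0.6843      0.1631
  solve Keq expr → x = 0.01715; check Q = 6.353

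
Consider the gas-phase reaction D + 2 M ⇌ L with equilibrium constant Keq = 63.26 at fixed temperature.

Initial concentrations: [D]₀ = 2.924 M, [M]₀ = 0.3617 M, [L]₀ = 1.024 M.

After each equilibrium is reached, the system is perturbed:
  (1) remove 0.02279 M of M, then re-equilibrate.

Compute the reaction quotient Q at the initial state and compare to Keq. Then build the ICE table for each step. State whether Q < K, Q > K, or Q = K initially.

Q₀ = 2.677 vs Keq = 63.26 ⇒ Q<K, forward
Step 1:
                    D           M           L
  init          2.924      0.3617       1.024
  Δ           -0.1402     -0.2804      0.1402
  eq            2.784     0.08131       1.164
  solve Keq expr → x = 0.1402; check Q = 63.26
Then remove 0.02279 M of M.
Step 2:
                    D           M           L
  init          2.784     0.05852       1.164
  Δ           0.01112     0.02224    -0.01112
  eq            2.795     0.08076       1.153
  solve Keq expr → x = -0.01112; check Q = 63.26

Q₀ = 2.677; Q < K (proceeds forward)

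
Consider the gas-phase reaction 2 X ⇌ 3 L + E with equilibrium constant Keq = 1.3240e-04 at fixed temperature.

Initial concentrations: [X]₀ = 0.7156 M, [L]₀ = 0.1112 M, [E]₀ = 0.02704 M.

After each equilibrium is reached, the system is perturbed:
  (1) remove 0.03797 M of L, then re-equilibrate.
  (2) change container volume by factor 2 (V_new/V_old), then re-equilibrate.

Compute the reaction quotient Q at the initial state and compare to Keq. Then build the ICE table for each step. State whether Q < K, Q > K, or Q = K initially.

Q₀ = 7.2607e-05 vs Keq = 1.3240e-04 ⇒ Q<K, forward
Step 1:
                    X           L           E
  Initial      0.7156      0.1112     0.02704
  Change     -0.01043     0.01565    0.005216
  Equil        0.7052      0.1268     0.03226
  solve Keq expr → x = 0.005216; check Q = 1.3240e-04
Then remove 0.03797 M of L.
Step 2:
                    X           L           E
  Initial      0.7052     0.08888     0.03226
  Change     -0.01751     0.02627    0.008755
  Equil        0.6877      0.1151     0.04101
  solve Keq expr → x = 0.008755; check Q = 1.3240e-04
Then change container volume by factor 2 (V_new/V_old).
Step 3:
                    X           L           E
  Initial      0.3438     0.05757     0.02051
  Change     -0.01495     0.02242    0.007473
  Equil        0.3289     0.07999     0.02798
  solve Keq expr → x = 0.007473; check Q = 1.3240e-04

Q₀ = 7.2607e-05; Q < K (proceeds forward)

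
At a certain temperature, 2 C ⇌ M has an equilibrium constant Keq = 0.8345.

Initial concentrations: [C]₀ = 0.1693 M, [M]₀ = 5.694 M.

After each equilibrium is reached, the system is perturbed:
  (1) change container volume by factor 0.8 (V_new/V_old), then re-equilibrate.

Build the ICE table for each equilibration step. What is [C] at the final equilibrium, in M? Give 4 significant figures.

[C]_eq = 2.658 M

Q₀ = 198.7 vs Keq = 0.8345 ⇒ Q>K, reverse
Step 1:
                    C           M
  I            0.1693       5.694
  C              2.18       -1.09
  E             2.349       4.604
  solve Keq expr → x = -1.09; check Q = 0.8345
Then change container volume by factor 0.8 (V_new/V_old).
Step 2:
                    C           M
  I             2.936       5.755
  C           -0.2784      0.1392
  E             2.658       5.894
  solve Keq expr → x = 0.1392; check Q = 0.8345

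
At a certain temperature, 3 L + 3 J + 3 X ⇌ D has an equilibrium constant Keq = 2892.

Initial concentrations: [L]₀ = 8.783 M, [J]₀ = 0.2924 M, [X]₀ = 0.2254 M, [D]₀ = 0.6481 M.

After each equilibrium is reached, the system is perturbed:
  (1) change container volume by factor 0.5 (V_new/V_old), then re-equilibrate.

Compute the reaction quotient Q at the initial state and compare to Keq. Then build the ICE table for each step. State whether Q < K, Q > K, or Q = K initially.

Q₀ = 3.341 vs Keq = 2892 ⇒ Q<K, forward
Step 1:
                   L          J          X          D
  I            8.783     0.2924     0.2254     0.6481
  C          -0.1674    -0.1674    -0.1674    0.05581
  E            8.616      0.125    0.05798     0.7039
  solve Keq expr → x = 0.05581; check Q = 2892
Then change container volume by factor 0.5 (V_new/V_old).
Step 2:
                   L          J          X          D
  I            17.23       0.25      0.116      1.408
  C         -0.08753   -0.08753   -0.08753    0.02918
  E            17.14     0.1624    0.02844      1.437
  solve Keq expr → x = 0.02918; check Q = 2892

Q₀ = 3.341; Q < K (proceeds forward)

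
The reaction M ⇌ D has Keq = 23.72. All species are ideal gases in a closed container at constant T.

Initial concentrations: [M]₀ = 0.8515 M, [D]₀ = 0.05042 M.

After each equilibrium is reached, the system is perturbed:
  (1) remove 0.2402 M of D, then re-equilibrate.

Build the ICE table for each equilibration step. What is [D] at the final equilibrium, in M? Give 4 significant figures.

[D]_eq = 0.635 M

Q₀ = 0.05921 vs Keq = 23.72 ⇒ Q<K, forward
Step 1:
                   M          D
  init        0.8515    0.05042
  Δ           -0.815      0.815
  eq         0.03649     0.8654
  solve Keq expr → x = 0.815; check Q = 23.72
Then remove 0.2402 M of D.
Step 2:
                   M          D
  init       0.03649     0.6252
  Δ        -0.009717   0.009717
  eq         0.02677      0.635
  solve Keq expr → x = 0.009717; check Q = 23.72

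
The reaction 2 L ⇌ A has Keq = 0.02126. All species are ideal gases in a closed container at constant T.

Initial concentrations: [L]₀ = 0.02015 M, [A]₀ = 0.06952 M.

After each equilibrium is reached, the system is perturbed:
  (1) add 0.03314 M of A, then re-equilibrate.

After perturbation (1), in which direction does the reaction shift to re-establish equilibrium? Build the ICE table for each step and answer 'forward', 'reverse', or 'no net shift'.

Q₀ = 171.2 vs Keq = 0.02126 ⇒ Q>K, reverse
Step 1:
                   L          A
  init       0.02015    0.06952
  Δ            0.138   -0.06899
  eq          0.1581 5.3159e-04
  solve Keq expr → x = -0.06899; check Q = 0.02126
Then add 0.03314 M of A.
Step 2:
                   L          A
  init        0.1581    0.03367
  Δ          0.06522   -0.03261
  eq          0.2233   0.001061
  solve Keq expr → x = -0.03261; check Q = 0.02126

Direction: reverse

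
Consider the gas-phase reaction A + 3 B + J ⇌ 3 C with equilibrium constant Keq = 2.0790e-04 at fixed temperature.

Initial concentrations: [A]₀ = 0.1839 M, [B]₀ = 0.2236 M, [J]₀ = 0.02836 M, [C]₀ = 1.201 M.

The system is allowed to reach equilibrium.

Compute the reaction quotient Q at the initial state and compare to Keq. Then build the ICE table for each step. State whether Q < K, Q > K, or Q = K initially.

Q₀ = 2.9712e+04 vs Keq = 2.0790e-04 ⇒ Q>K, reverse
Step 1:
                    A           B           J           C
  Initial      0.1839      0.2236     0.02836       1.201
  Change       0.3836       1.151      0.3836      -1.151
  Equil        0.5675       1.374       0.412     0.05016
  solve Keq expr → x = -0.3836; check Q = 2.0790e-04

Q₀ = 2.9712e+04; Q > K (proceeds reverse)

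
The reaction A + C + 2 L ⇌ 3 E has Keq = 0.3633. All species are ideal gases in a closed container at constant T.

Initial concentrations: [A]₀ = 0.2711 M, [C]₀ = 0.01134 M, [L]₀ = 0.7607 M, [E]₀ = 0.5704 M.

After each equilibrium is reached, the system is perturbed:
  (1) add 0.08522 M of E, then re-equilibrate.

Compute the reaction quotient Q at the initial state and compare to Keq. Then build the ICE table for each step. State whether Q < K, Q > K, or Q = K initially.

Q₀ = 104.3 vs Keq = 0.3633 ⇒ Q>K, reverse
Step 1:
                   A          C          L          E
  I           0.2711    0.01134     0.7607     0.5704
  C           0.1071     0.1071     0.2142    -0.3213
  E           0.3782     0.1184     0.9749     0.2491
  solve Keq expr → x = -0.1071; check Q = 0.3633
Then add 0.08522 M of E.
Step 2:
                   A          C          L          E
  I           0.3782     0.1184     0.9749     0.3344
  C          0.02003    0.02003    0.04005   -0.06008
  E           0.3982     0.1385      1.015     0.2743
  solve Keq expr → x = -0.02003; check Q = 0.3633

Q₀ = 104.3; Q > K (proceeds reverse)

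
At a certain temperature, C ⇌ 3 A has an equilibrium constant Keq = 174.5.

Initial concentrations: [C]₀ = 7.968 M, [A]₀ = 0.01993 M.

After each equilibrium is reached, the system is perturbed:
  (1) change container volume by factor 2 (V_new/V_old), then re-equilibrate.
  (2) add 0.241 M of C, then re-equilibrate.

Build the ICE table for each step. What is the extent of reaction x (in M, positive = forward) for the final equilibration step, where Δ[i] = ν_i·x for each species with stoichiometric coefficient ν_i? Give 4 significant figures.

Q₀ = 9.9351e-07 vs Keq = 174.5 ⇒ Q<K, forward
Step 1:
                    C           A
  Initial       7.968     0.01993
  Change       -3.141       9.424
  Equil         4.827       9.444
  solve Keq expr → x = 3.141; check Q = 174.5
Then change container volume by factor 2 (V_new/V_old).
Step 2:
                    C           A
  Initial       2.413       4.722
  Change      -0.6685       2.006
  Equil         1.745       6.727
  solve Keq expr → x = 0.6685; check Q = 174.5
Then add 0.241 M of C.
Step 3:
                    C           A
  Initial       1.986       6.727
  Change      -0.0707      0.2121
  Equil         1.915        6.94
  solve Keq expr → x = 0.0707; check Q = 174.5

x = 0.0707 M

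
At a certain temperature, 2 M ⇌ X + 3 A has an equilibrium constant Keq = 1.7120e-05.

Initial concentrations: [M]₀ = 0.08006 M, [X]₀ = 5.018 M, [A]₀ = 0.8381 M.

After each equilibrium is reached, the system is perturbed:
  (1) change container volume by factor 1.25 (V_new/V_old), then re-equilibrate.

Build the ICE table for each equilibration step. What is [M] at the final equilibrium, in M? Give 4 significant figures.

Q₀ = 460.9 vs Keq = 1.7120e-05 ⇒ Q>K, reverse
Step 1:
                    M           X           A
  Initial     0.08006       5.018      0.8381
  Change       0.5512     -0.2756     -0.8268
  Equil        0.6313       4.742     0.01129
  solve Keq expr → x = -0.2756; check Q = 1.7120e-05
Then change container volume by factor 1.25 (V_new/V_old).
Step 2:
                    M           X           A
  Initial       0.505       3.794    0.009031
  Change  -9.5658e-04  4.7829e-04    0.001435
  Equil        0.5041       3.794     0.01047
  solve Keq expr → x = 4.7829e-04; check Q = 1.7120e-05

[M]_eq = 0.5041 M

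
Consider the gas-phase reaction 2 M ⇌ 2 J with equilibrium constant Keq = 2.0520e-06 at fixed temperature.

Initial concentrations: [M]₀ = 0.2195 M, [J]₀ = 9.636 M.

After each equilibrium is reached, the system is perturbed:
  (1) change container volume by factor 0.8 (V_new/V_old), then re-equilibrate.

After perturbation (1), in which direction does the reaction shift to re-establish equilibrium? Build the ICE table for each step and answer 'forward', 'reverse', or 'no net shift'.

Direction: no net shift

Q₀ = 1927 vs Keq = 2.0520e-06 ⇒ Q>K, reverse
Step 1:
                    M           J
  I            0.2195       9.636
  C             9.622      -9.622
  E             9.841      0.0141
  solve Keq expr → x = -4.811; check Q = 2.0520e-06
Then change container volume by factor 0.8 (V_new/V_old).
Step 2:
                    M           J
  I              12.3     0.01762
  C                 0           0
  E              12.3     0.01762
  solve Keq expr → x = 0; check Q = 2.0520e-06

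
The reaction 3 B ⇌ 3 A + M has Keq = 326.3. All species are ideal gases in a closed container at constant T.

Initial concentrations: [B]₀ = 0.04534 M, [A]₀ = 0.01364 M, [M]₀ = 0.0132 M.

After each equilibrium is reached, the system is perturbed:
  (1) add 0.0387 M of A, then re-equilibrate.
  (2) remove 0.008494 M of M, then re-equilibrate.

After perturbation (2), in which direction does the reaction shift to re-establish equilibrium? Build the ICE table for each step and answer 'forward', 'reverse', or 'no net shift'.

Q₀ = 3.5940e-04 vs Keq = 326.3 ⇒ Q<K, forward
Step 1:
                  B         A         M
  init      0.04534   0.01364    0.0132
  Δ        -0.04286   0.04286   0.01429
  eq       0.002477    0.0565   0.02749
  solve Keq expr → x = 0.01429; check Q = 326.3
Then add 0.0387 M of A.
Step 2:
                  B         A         M
  init     0.002477    0.0952   0.02749
  Δ          0.0016   -0.0016 -5.3322e-04
  eq       0.004077    0.0936   0.02695
  solve Keq expr → x = -5.3322e-04; check Q = 326.3
Then remove 0.008494 M of M.
Step 3:
                  B         A         M
  init     0.004077    0.0936   0.01846
  Δ       -4.5585e-04 4.5585e-04 1.5195e-04
  eq       0.003621   0.09406   0.01861
  solve Keq expr → x = 1.5195e-04; check Q = 326.3

Direction: forward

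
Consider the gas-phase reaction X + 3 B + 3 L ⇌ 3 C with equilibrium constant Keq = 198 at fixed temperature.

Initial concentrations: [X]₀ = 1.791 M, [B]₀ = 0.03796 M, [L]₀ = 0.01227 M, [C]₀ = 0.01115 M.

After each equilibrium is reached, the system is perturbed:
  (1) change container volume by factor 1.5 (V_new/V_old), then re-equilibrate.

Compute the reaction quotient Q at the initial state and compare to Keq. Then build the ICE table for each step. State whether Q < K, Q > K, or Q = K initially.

Q₀ = 7660; Q > K (proceeds reverse)

Q₀ = 7660 vs Keq = 198 ⇒ Q>K, reverse
Step 1:
                    X           B           L           C
  init          1.791     0.03796     0.01227     0.01115
  Δ          0.001876    0.005627    0.005627   -0.005627
  eq            1.793     0.04359      0.0179    0.005523
  solve Keq expr → x = -0.001876; check Q = 198
Then change container volume by factor 1.5 (V_new/V_old).
Step 2:
                    X           B           L           C
  init          1.195     0.02906     0.01193    0.003682
  Δ        4.0639e-04    0.001219    0.001219   -0.001219
  eq            1.196     0.03028     0.01315    0.002463
  solve Keq expr → x = -4.0639e-04; check Q = 198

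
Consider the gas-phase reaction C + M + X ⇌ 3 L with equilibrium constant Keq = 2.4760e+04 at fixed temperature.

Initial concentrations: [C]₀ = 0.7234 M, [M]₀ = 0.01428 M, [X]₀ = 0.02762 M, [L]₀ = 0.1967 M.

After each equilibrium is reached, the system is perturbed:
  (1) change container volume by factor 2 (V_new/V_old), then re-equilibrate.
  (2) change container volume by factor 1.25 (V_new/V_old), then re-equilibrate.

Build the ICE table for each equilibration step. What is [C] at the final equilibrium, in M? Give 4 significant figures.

[C]_eq = 0.2837 M

Q₀ = 26.67 vs Keq = 2.4760e+04 ⇒ Q<K, forward
Step 1:
                  C         M         X         L
  I          0.7234   0.01428   0.02762    0.1967
  C        -0.01422  -0.01422  -0.01422   0.04267
  E          0.7092 5.8294e-05    0.0134    0.2394
  solve Keq expr → x = 0.01422; check Q = 2.4760e+04
Then change container volume by factor 2 (V_new/V_old).
Step 2:
                  C         M         X         L
  I          0.3546 2.9147e-05  0.006699    0.1197
  C               0         0         0         0
  E          0.3546 2.9147e-05  0.006699    0.1197
  solve Keq expr → x = 0; check Q = 2.4760e+04
Then change container volume by factor 1.25 (V_new/V_old).
Step 3:
                  C         M         X         L
  I          0.2837 2.3318e-05  0.005359   0.09575
  C               0         0         0         0
  E          0.2837 2.3318e-05  0.005359   0.09575
  solve Keq expr → x = 0; check Q = 2.4760e+04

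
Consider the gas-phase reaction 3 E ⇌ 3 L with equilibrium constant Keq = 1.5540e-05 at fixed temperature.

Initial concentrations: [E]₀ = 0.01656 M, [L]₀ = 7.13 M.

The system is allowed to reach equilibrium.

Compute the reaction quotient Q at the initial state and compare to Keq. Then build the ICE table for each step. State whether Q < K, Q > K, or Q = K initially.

Q₀ = 7.9816e+07; Q > K (proceeds reverse)

Q₀ = 7.9816e+07 vs Keq = 1.5540e-05 ⇒ Q>K, reverse
Step 1:
                    E           L
  Initial     0.01656        7.13
  Change        6.956      -6.956
  Equil         6.973       0.174
  solve Keq expr → x = -2.319; check Q = 1.5540e-05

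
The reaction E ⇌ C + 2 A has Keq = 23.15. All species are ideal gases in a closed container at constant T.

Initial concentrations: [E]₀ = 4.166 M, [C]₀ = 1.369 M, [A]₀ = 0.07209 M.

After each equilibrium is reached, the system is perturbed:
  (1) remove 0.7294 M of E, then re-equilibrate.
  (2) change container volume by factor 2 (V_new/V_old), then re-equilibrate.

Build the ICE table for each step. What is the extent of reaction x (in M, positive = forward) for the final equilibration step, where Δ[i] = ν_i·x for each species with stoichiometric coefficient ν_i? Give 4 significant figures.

x = 0.3468 M

Q₀ = 0.001708 vs Keq = 23.15 ⇒ Q<K, forward
Step 1:
                    E           C           A
  init          4.166       1.369     0.07209
  Δ            -1.938       1.938       3.877
  eq            2.228       3.307       3.949
  solve Keq expr → x = 1.938; check Q = 23.15
Then remove 0.7294 M of E.
Step 2:
                    E           C           A
  init          1.498       3.307       3.949
  Δ            0.1977     -0.1977     -0.3954
  eq            1.696        3.11       3.553
  solve Keq expr → x = -0.1977; check Q = 23.15
Then change container volume by factor 2 (V_new/V_old).
Step 3:
                    E           C           A
  init          0.848       1.555       1.777
  Δ           -0.3468      0.3468      0.6935
  eq           0.5012       1.902        2.47
  solve Keq expr → x = 0.3468; check Q = 23.15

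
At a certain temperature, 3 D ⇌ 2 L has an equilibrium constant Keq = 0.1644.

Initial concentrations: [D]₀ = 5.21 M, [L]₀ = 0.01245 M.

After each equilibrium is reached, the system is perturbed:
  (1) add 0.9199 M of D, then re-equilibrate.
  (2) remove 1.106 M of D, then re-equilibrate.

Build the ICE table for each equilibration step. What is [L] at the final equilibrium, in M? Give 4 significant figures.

Q₀ = 1.0960e-06 vs Keq = 0.1644 ⇒ Q<K, forward
Step 1:
                  D         L
  I            5.21   0.01245
  C          -2.578     1.719
  E           2.632     1.731
  solve Keq expr → x = 0.8594; check Q = 0.1644
Then add 0.9199 M of D.
Step 2:
                  D         L
  I           3.552     1.731
  C         -0.5563    0.3709
  E           2.995     2.102
  solve Keq expr → x = 0.1854; check Q = 0.1644
Then remove 1.106 M of D.
Step 3:
                  D         L
  I           1.889     2.102
  C           0.667   -0.4447
  E           2.557     1.657
  solve Keq expr → x = -0.2223; check Q = 0.1644

[L]_eq = 1.657 M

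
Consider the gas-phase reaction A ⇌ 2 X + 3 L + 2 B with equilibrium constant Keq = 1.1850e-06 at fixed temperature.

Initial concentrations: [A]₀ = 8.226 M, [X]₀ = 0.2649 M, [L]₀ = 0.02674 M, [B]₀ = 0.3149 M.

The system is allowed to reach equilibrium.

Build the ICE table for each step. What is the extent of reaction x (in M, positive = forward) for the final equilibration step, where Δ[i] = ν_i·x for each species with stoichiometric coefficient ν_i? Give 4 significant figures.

Q₀ = 1.6174e-08 vs Keq = 1.1850e-06 ⇒ Q<K, forward
Step 1:
                   A          X          L          B
  I            8.226     0.2649    0.02674     0.3149
  C         -0.02193    0.04386    0.06579    0.04386
  E            8.204     0.3088    0.09253     0.3588
  solve Keq expr → x = 0.02193; check Q = 1.1850e-06

x = 0.02193 M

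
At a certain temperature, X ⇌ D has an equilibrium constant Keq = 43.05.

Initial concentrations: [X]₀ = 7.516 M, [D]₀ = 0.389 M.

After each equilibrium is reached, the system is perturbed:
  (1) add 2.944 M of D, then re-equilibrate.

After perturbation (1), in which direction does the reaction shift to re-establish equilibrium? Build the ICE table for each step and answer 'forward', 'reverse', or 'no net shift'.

Direction: reverse

Q₀ = 0.05176 vs Keq = 43.05 ⇒ Q<K, forward
Step 1:
                  X         D
  init        7.516     0.389
  Δ          -7.337     7.337
  eq         0.1795     7.726
  solve Keq expr → x = 7.337; check Q = 43.05
Then add 2.944 M of D.
Step 2:
                  X         D
  init       0.1795     10.67
  Δ         0.06683  -0.06683
  eq         0.2463      10.6
  solve Keq expr → x = -0.06683; check Q = 43.05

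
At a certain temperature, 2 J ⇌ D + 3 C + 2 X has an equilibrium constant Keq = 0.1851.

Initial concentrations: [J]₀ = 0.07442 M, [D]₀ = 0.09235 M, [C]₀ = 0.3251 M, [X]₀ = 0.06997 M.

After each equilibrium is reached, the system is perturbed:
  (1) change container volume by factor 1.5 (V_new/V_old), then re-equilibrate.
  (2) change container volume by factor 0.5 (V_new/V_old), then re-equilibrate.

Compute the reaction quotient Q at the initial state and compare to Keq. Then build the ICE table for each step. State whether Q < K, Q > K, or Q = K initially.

Q₀ = 0.002805 vs Keq = 0.1851 ⇒ Q<K, forward
Step 1:
                   J          D          C          X
  I          0.07442    0.09235     0.3251    0.06997
  C         -0.05018    0.02509    0.07526    0.05018
  E          0.02424     0.1174     0.4004     0.1201
  solve Keq expr → x = 0.02509; check Q = 0.1851
Then change container volume by factor 1.5 (V_new/V_old).
Step 2:
                   J          D          C          X
  I          0.01616    0.07829     0.2669     0.0801
  C         -0.00759   0.003795    0.01138    0.00759
  E         0.008573    0.08209     0.2783    0.08769
  solve Keq expr → x = 0.003795; check Q = 0.1851
Then change container volume by factor 0.5 (V_new/V_old).
Step 3:
                   J          D          C          X
  I          0.01715     0.1642     0.5566     0.1754
  C          0.03038   -0.01519   -0.04556   -0.03038
  E          0.04752      0.149      0.511      0.145
  solve Keq expr → x = -0.01519; check Q = 0.1851

Q₀ = 0.002805; Q < K (proceeds forward)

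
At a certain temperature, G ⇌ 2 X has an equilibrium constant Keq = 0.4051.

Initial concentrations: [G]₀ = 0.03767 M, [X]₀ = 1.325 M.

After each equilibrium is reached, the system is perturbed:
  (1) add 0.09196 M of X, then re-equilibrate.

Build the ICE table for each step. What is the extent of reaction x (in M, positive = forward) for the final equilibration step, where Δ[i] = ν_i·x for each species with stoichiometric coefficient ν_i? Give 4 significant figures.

Q₀ = 46.61 vs Keq = 0.4051 ⇒ Q>K, reverse
Step 1:
                   G          X
  init       0.03767      1.325
  Δ           0.4421    -0.8842
  eq          0.4797     0.4408
  solve Keq expr → x = -0.4421; check Q = 0.4051
Then add 0.09196 M of X.
Step 2:
                   G          X
  init        0.4797     0.5328
  Δ          0.03752   -0.07504
  eq          0.5173     0.4578
  solve Keq expr → x = -0.03752; check Q = 0.4051

x = -0.03752 M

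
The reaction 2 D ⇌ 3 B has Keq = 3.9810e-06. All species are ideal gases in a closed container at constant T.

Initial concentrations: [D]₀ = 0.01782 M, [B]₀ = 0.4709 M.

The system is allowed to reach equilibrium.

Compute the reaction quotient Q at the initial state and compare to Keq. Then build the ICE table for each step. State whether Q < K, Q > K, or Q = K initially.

Q₀ = 328.8 vs Keq = 3.9810e-06 ⇒ Q>K, reverse
Step 1:
                    D           B
  init        0.01782      0.4709
  Δ            0.3089     -0.4634
  eq           0.3267    0.007519
  solve Keq expr → x = -0.1545; check Q = 3.9810e-06

Q₀ = 328.8; Q > K (proceeds reverse)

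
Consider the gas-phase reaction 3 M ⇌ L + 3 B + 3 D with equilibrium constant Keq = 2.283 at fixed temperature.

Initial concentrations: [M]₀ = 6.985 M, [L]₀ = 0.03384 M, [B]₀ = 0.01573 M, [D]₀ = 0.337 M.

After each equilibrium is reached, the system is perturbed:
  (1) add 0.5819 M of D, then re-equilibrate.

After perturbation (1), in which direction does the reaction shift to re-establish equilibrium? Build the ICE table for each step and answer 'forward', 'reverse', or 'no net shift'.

Q₀ = 1.4791e-11 vs Keq = 2.283 ⇒ Q<K, forward
Step 1:
                    M           L           B           D
  I             6.985     0.03384     0.01573       0.337
  C            -2.373      0.7911       2.373       2.373
  E             4.612      0.8249       2.389        2.71
  solve Keq expr → x = 0.7911; check Q = 2.283
Then add 0.5819 M of D.
Step 2:
                    M           L           B           D
  I             4.612      0.8249       2.389       3.292
  C            0.1769    -0.05896     -0.1769     -0.1769
  E             4.789       0.766       2.212       3.115
  solve Keq expr → x = -0.05896; check Q = 2.283

Direction: reverse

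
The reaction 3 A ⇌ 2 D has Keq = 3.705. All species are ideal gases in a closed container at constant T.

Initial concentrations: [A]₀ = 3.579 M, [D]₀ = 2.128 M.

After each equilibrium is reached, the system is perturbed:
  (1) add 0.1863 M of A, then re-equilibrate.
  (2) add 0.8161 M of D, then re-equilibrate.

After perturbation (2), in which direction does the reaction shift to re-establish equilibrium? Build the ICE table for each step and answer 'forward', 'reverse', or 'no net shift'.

Direction: reverse

Q₀ = 0.09878 vs Keq = 3.705 ⇒ Q<K, forward
Step 1:
                  A         D
  init        3.579     2.128
  Δ          -2.084      1.39
  eq          1.495     3.518
  solve Keq expr → x = 0.6948; check Q = 3.705
Then add 0.1863 M of A.
Step 2:
                  A         D
  init        1.681     3.518
  Δ         -0.1568    0.1046
  eq          1.524     3.622
  solve Keq expr → x = 0.05228; check Q = 3.705
Then add 0.8161 M of D.
Step 3:
                  A         D
  init        1.524     4.438
  Δ          0.1881   -0.1254
  eq          1.712     4.313
  solve Keq expr → x = -0.06269; check Q = 3.705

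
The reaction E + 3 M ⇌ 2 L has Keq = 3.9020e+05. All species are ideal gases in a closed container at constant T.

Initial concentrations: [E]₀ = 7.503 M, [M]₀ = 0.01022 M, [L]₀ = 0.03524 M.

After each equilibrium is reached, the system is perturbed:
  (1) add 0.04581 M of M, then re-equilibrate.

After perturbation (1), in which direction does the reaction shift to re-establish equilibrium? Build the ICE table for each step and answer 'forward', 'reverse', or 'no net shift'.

Direction: forward

Q₀ = 155.1 vs Keq = 3.9020e+05 ⇒ Q<K, forward
Step 1:
                  E         M         L
  I           7.503   0.01022   0.03524
  C       -0.003127 -0.009382  0.006255
  E             7.5 8.3794e-04   0.04149
  solve Keq expr → x = 0.003127; check Q = 3.9020e+05
Then add 0.04581 M of M.
Step 2:
                  E         M         L
  I             7.5   0.04665   0.04149
  C        -0.01515  -0.04544   0.03029
  E           7.485  0.001208   0.07179
  solve Keq expr → x = 0.01515; check Q = 3.9020e+05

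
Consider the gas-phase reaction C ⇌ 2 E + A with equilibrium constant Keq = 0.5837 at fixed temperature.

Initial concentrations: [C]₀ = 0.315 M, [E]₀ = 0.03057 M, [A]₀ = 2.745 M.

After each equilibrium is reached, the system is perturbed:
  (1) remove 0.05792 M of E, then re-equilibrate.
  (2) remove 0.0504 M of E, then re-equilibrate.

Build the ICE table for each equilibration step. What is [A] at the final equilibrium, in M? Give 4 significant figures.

Q₀ = 0.008144 vs Keq = 0.5837 ⇒ Q<K, forward
Step 1:
                  C         E         A
  I           0.315   0.03057     2.745
  C        -0.09185    0.1837   0.09185
  E          0.2231    0.2143     2.837
  solve Keq expr → x = 0.09185; check Q = 0.5837
Then remove 0.05792 M of E.
Step 2:
                  C         E         A
  I          0.2231    0.1564     2.837
  C        -0.02291   0.04581   0.02291
  E          0.2002    0.2022      2.86
  solve Keq expr → x = 0.02291; check Q = 0.5837
Then remove 0.0504 M of E.
Step 3:
                  C         E         A
  I          0.2002    0.1518      2.86
  C        -0.01975   0.03951   0.01975
  E          0.1805    0.1913      2.88
  solve Keq expr → x = 0.01975; check Q = 0.5837

[A]_eq = 2.88 M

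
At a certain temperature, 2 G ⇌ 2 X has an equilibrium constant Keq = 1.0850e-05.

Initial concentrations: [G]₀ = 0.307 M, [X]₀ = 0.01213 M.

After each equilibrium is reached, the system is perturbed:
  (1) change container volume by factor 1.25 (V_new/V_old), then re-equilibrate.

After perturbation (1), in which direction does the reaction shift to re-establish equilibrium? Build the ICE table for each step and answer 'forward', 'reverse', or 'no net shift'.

Direction: no net shift

Q₀ = 0.001561 vs Keq = 1.0850e-05 ⇒ Q>K, reverse
Step 1:
                    G           X
  Initial       0.307     0.01213
  Change      0.01108    -0.01108
  Equil        0.3181    0.001048
  solve Keq expr → x = -0.005541; check Q = 1.0850e-05
Then change container volume by factor 1.25 (V_new/V_old).
Step 2:
                    G           X
  Initial      0.2545  8.3819e-04
  Change            0           0
  Equil        0.2545  8.3819e-04
  solve Keq expr → x = 0; check Q = 1.0850e-05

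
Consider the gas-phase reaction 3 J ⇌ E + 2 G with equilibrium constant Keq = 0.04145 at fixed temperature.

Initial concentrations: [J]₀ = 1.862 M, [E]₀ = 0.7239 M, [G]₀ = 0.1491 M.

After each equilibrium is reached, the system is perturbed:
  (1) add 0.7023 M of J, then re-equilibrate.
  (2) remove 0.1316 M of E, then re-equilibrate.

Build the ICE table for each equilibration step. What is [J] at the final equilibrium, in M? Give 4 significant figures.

Q₀ = 0.002493 vs Keq = 0.04145 ⇒ Q<K, forward
Step 1:
                  J         E         G
  I           1.862    0.7239    0.1491
  C         -0.3764    0.1255    0.2509
  E           1.486    0.8494       0.4
  solve Keq expr → x = 0.1255; check Q = 0.04145
Then add 0.7023 M of J.
Step 2:
                  J         E         G
  I           2.188    0.8494       0.4
  C         -0.2517   0.08389    0.1678
  E           1.936    0.9333    0.5678
  solve Keq expr → x = 0.08389; check Q = 0.04145
Then remove 0.1316 M of E.
Step 3:
                  J         E         G
  I           1.936    0.8017    0.5678
  C        -0.03554   0.01185   0.02369
  E           1.901    0.8135    0.5915
  solve Keq expr → x = 0.01185; check Q = 0.04145

[J]_eq = 1.901 M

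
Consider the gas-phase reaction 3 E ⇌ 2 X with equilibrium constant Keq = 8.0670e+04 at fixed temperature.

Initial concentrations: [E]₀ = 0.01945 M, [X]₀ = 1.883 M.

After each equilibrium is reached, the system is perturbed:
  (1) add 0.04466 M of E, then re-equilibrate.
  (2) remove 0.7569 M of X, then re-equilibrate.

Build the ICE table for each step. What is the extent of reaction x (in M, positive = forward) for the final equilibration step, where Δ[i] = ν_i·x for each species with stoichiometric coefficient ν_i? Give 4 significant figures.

x = 0.003366 M

Q₀ = 4.8188e+05 vs Keq = 8.0670e+04 ⇒ Q>K, reverse
Step 1:
                  E         X
  I         0.01945     1.883
  C         0.01571  -0.01047
  E         0.03516     1.873
  solve Keq expr → x = -0.005237; check Q = 8.0670e+04
Then add 0.04466 M of E.
Step 2:
                  E         X
  I         0.07982     1.873
  C        -0.04429   0.02953
  E         0.03553     1.902
  solve Keq expr → x = 0.01476; check Q = 8.0670e+04
Then remove 0.7569 M of X.
Step 3:
                  E         X
  I         0.03553     1.145
  C         -0.0101  0.006732
  E         0.02543     1.152
  solve Keq expr → x = 0.003366; check Q = 8.0670e+04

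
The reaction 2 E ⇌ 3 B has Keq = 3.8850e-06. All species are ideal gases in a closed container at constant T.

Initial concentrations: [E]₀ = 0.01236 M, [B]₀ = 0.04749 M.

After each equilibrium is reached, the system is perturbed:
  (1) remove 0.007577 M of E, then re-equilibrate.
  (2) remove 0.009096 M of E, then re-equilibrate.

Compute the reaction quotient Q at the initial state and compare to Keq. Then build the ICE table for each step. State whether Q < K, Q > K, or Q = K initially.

Q₀ = 0.7011; Q > K (proceeds reverse)

Q₀ = 0.7011 vs Keq = 3.8850e-06 ⇒ Q>K, reverse
Step 1:
                   E          B
  Initial    0.01236    0.04749
  Change     0.03038   -0.04557
  Equil      0.04274   0.001922
  solve Keq expr → x = -0.01519; check Q = 3.8850e-06
Then remove 0.007577 M of E.
Step 2:
                   E          B
  Initial    0.03516   0.001922
  Change  1.5302e-04 -2.2953e-04
  Equil      0.03531   0.001692
  solve Keq expr → x = -7.6511e-05; check Q = 3.8850e-06
Then remove 0.009096 M of E.
Step 3:
                   E          B
  Initial    0.02622   0.001692
  Change  1.9849e-04 -2.9773e-04
  Equil      0.02642   0.001394
  solve Keq expr → x = -9.9243e-05; check Q = 3.8850e-06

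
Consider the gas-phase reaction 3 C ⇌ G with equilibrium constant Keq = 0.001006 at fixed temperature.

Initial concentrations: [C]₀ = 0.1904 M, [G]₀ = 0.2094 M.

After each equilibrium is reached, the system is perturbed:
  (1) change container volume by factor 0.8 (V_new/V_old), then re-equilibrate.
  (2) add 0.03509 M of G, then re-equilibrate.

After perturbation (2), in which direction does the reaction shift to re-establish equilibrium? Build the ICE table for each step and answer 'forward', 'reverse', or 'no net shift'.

Q₀ = 30.34 vs Keq = 0.001006 ⇒ Q>K, reverse
Step 1:
                  C         G
  I          0.1904    0.2094
  C          0.6266   -0.2089
  E           0.817 5.4852e-04
  solve Keq expr → x = -0.2089; check Q = 0.001006
Then change container volume by factor 0.8 (V_new/V_old).
Step 2:
                  C         G
  I           1.021 6.8565e-04
  C       -0.001146 3.8207e-04
  E            1.02  0.001068
  solve Keq expr → x = 3.8207e-04; check Q = 0.001006
Then add 0.03509 M of G.
Step 3:
                  C         G
  I            1.02   0.03616
  C          0.1042  -0.03473
  E           1.124  0.001429
  solve Keq expr → x = -0.03473; check Q = 0.001006

Direction: reverse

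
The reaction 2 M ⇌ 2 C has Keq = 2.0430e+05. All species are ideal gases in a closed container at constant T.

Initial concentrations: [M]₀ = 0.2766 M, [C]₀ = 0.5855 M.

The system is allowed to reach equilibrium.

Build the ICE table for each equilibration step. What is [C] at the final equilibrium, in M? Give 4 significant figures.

Q₀ = 4.481 vs Keq = 2.0430e+05 ⇒ Q<K, forward
Step 1:
                  M         C
  Initial    0.2766    0.5855
  Change    -0.2747    0.2747
  Equil    0.001903    0.8602
  solve Keq expr → x = 0.1373; check Q = 2.0430e+05

[C]_eq = 0.8602 M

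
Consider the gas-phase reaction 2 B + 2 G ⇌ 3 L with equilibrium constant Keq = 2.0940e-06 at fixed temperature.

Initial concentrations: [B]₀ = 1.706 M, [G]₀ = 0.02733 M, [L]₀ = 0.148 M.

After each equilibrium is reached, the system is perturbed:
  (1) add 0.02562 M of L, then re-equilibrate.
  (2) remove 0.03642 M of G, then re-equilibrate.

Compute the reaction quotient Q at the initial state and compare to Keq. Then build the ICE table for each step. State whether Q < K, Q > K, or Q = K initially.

Q₀ = 1.491 vs Keq = 2.0940e-06 ⇒ Q>K, reverse
Step 1:
                    B           G           L
  Initial       1.706     0.02733       0.148
  Change      0.09555     0.09555     -0.1433
  Equil         1.802      0.1229    0.004682
  solve Keq expr → x = -0.04777; check Q = 2.0940e-06
Then add 0.02562 M of L.
Step 2:
                    B           G           L
  Initial       1.802      0.1229      0.0303
  Change      0.01678     0.01678    -0.02517
  Equil         1.818      0.1397     0.00513
  solve Keq expr → x = -0.00839; check Q = 2.0940e-06
Then remove 0.03642 M of G.
Step 3:
                    B           G           L
  Initial       1.818      0.1032     0.00513
  Change   6.1234e-04  6.1234e-04 -9.1852e-04
  Equil         1.819      0.1038    0.004212
  solve Keq expr → x = -3.0617e-04; check Q = 2.0940e-06

Q₀ = 1.491; Q > K (proceeds reverse)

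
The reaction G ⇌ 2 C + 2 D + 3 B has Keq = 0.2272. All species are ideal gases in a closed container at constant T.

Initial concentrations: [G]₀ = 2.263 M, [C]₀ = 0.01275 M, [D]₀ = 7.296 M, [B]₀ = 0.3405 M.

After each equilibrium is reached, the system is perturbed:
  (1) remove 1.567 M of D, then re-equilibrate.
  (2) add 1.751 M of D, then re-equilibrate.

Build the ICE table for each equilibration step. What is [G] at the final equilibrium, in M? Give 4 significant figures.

[G]_eq = 2.173 M

Q₀ = 1.5096e-04 vs Keq = 0.2272 ⇒ Q<K, forward
Step 1:
                    G           C           D           B
  init          2.263     0.01275       7.296      0.3405
  Δ          -0.09121      0.1824      0.1824      0.2736
  eq            2.172      0.1952       7.478      0.6141
  solve Keq expr → x = 0.09121; check Q = 0.2272
Then remove 1.567 M of D.
Step 2:
                    G           C           D           B
  init          2.172      0.1952       5.911      0.6141
  Δ          -0.01363     0.02725     0.02725     0.04088
  eq            2.158      0.2224       5.939       0.655
  solve Keq expr → x = 0.01363; check Q = 0.2272
Then add 1.751 M of D.
Step 3:
                    G           C           D           B
  init          2.158      0.2224        7.69       0.655
  Δ           0.01497    -0.02993    -0.02993     -0.0449
  eq            2.173      0.1925        7.66      0.6101
  solve Keq expr → x = -0.01497; check Q = 0.2272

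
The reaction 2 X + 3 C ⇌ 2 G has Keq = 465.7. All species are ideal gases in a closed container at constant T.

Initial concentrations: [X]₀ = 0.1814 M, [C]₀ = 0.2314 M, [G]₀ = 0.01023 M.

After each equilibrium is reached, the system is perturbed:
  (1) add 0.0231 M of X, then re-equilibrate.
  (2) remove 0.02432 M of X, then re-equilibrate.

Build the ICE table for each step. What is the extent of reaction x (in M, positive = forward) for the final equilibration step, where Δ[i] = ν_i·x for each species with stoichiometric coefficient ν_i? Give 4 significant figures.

Q₀ = 0.2567 vs Keq = 465.7 ⇒ Q<K, forward
Step 1:
                   X          C          G
  I           0.1814     0.2314    0.01023
  C         -0.07747    -0.1162    0.07747
  E           0.1039     0.1152     0.0877
  solve Keq expr → x = 0.03873; check Q = 465.7
Then add 0.0231 M of X.
Step 2:
                   X          C          G
  I            0.127     0.1152     0.0877
  C        -0.005103  -0.007655   0.005103
  E           0.1219     0.1075     0.0928
  solve Keq expr → x = 0.002552; check Q = 465.7
Then remove 0.02432 M of X.
Step 3:
                   X          C          G
  I          0.09761     0.1075     0.0928
  C         0.005394   0.008091  -0.005394
  E            0.103     0.1156    0.08741
  solve Keq expr → x = -0.002697; check Q = 465.7

x = -0.002697 M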